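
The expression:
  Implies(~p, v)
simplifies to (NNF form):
p | v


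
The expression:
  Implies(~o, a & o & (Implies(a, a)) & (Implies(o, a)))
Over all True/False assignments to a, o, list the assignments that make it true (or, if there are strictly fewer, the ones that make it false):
is true only for:
  a=False, o=True;
  a=True, o=True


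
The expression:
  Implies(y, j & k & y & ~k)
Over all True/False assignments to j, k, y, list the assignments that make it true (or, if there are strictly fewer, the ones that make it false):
is true only for:
  j=False, k=False, y=False;
  j=False, k=True, y=False;
  j=True, k=False, y=False;
  j=True, k=True, y=False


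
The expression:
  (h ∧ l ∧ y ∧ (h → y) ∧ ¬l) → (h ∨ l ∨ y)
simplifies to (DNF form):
True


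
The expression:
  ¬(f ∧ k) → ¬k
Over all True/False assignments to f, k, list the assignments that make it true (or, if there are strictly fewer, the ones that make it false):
is false only for:
  f=False, k=True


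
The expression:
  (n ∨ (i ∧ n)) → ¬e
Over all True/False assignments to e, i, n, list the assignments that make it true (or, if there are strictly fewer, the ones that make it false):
is false only for:
  e=True, i=False, n=True;
  e=True, i=True, n=True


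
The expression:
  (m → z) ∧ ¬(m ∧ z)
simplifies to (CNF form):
¬m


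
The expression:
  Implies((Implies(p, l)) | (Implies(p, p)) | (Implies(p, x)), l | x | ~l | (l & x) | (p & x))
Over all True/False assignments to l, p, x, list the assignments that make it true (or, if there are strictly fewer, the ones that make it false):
is always true.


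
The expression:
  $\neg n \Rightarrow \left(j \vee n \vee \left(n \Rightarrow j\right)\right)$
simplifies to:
$\text{True}$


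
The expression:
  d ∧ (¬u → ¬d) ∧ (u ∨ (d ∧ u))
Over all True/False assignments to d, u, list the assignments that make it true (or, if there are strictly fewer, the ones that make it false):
is true only for:
  d=True, u=True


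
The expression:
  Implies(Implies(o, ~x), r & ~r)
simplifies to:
o & x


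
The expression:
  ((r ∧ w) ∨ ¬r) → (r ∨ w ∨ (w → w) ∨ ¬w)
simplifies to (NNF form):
True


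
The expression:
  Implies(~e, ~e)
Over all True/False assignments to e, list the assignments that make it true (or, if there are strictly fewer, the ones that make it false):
is always true.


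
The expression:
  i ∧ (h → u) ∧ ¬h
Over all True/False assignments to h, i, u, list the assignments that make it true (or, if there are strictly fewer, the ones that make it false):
is true only for:
  h=False, i=True, u=False;
  h=False, i=True, u=True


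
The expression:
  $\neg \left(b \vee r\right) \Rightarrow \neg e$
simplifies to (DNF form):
$b \vee r \vee \neg e$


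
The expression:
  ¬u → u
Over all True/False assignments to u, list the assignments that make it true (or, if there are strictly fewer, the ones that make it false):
is true only for:
  u=True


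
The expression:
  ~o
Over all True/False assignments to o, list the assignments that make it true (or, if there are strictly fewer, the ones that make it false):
is true only for:
  o=False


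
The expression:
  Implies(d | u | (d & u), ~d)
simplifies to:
~d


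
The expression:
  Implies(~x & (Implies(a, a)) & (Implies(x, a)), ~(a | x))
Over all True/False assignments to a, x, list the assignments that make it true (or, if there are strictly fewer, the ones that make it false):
is false only for:
  a=True, x=False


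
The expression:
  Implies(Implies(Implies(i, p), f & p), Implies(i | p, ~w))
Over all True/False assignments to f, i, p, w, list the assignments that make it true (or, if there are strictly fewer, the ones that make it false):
is false only for:
  f=False, i=True, p=False, w=True;
  f=True, i=False, p=True, w=True;
  f=True, i=True, p=False, w=True;
  f=True, i=True, p=True, w=True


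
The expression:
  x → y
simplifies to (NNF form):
y ∨ ¬x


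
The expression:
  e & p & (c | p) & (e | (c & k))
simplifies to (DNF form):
e & p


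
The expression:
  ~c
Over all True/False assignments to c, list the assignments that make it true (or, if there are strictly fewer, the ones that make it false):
is true only for:
  c=False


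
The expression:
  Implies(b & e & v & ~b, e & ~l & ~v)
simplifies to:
True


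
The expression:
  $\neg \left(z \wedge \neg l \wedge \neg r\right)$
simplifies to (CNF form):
$l \vee r \vee \neg z$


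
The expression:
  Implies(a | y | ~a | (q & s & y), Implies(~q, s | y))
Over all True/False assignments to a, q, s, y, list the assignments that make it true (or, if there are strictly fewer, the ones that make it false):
is false only for:
  a=False, q=False, s=False, y=False;
  a=True, q=False, s=False, y=False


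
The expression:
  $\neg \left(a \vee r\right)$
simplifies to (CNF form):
$\neg a \wedge \neg r$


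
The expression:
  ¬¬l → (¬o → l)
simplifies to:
True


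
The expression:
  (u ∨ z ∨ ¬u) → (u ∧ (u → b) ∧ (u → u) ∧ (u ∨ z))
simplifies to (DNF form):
b ∧ u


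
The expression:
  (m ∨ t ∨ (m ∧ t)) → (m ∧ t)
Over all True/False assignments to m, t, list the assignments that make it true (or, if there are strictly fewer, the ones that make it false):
is true only for:
  m=False, t=False;
  m=True, t=True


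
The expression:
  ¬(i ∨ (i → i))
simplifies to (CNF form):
False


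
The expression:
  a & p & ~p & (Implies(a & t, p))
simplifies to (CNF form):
False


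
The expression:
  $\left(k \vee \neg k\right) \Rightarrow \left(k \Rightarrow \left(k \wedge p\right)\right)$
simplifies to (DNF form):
$p \vee \neg k$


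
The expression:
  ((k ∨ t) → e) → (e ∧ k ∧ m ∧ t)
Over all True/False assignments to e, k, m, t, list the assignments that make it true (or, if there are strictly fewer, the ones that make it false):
is true only for:
  e=False, k=False, m=False, t=True;
  e=False, k=False, m=True, t=True;
  e=False, k=True, m=False, t=False;
  e=False, k=True, m=False, t=True;
  e=False, k=True, m=True, t=False;
  e=False, k=True, m=True, t=True;
  e=True, k=True, m=True, t=True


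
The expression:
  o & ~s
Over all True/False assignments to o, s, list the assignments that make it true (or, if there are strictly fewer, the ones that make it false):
is true only for:
  o=True, s=False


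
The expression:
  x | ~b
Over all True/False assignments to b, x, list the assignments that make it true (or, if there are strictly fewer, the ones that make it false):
is false only for:
  b=True, x=False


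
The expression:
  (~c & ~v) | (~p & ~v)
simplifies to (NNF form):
~v & (~c | ~p)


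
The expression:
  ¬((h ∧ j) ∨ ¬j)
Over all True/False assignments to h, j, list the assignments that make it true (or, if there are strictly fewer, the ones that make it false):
is true only for:
  h=False, j=True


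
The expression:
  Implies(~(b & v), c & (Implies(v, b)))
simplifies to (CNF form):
(c | v) & (b | ~v)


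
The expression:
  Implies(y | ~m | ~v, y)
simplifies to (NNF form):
y | (m & v)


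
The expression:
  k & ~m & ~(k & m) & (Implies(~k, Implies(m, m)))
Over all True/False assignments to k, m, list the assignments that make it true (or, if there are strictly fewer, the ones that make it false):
is true only for:
  k=True, m=False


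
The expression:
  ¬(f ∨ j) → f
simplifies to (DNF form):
f ∨ j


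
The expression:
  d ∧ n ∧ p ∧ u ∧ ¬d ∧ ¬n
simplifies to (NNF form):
False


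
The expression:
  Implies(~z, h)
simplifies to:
h | z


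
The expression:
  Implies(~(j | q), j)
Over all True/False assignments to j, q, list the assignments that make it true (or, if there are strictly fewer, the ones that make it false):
is false only for:
  j=False, q=False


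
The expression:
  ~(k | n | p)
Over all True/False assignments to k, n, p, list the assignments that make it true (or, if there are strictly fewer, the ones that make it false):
is true only for:
  k=False, n=False, p=False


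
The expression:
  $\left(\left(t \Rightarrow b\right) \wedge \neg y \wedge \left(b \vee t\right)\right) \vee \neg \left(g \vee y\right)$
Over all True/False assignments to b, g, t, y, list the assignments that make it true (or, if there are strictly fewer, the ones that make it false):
is true only for:
  b=False, g=False, t=False, y=False;
  b=False, g=False, t=True, y=False;
  b=True, g=False, t=False, y=False;
  b=True, g=False, t=True, y=False;
  b=True, g=True, t=False, y=False;
  b=True, g=True, t=True, y=False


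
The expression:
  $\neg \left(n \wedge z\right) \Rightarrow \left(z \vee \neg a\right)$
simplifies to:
$z \vee \neg a$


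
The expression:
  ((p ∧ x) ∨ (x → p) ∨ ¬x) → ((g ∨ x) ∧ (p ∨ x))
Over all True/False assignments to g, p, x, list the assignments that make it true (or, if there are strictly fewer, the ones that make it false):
is false only for:
  g=False, p=False, x=False;
  g=False, p=True, x=False;
  g=True, p=False, x=False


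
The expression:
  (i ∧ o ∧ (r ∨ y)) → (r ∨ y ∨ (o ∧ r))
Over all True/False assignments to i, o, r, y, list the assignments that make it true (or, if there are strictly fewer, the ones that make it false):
is always true.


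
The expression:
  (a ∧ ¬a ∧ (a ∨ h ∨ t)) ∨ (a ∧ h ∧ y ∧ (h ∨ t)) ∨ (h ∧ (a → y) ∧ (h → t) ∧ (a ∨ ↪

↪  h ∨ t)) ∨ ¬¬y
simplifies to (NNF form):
y ∨ (h ∧ t ∧ ¬a)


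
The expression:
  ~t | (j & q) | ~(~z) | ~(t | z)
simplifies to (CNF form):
(j | z | ~t) & (q | z | ~t)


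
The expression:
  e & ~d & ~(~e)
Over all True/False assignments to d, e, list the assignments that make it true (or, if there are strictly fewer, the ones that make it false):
is true only for:
  d=False, e=True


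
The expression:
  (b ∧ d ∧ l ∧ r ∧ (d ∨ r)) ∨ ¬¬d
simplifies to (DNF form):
d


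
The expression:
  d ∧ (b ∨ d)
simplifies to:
d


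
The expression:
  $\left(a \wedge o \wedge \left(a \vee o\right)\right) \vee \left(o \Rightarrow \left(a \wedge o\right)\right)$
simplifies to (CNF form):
$a \vee \neg o$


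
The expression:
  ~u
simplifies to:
~u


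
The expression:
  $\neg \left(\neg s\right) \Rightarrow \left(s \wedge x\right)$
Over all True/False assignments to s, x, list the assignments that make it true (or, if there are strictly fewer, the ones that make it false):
is false only for:
  s=True, x=False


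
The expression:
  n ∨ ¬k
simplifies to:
n ∨ ¬k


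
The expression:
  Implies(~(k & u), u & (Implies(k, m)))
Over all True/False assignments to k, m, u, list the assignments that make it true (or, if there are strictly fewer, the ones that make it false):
is true only for:
  k=False, m=False, u=True;
  k=False, m=True, u=True;
  k=True, m=False, u=True;
  k=True, m=True, u=True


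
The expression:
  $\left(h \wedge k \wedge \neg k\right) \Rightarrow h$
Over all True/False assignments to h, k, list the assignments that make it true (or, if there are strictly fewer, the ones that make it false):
is always true.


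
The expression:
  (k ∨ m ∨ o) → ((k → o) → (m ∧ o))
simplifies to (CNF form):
(m ∨ ¬o) ∧ (k ∨ o ∨ ¬m)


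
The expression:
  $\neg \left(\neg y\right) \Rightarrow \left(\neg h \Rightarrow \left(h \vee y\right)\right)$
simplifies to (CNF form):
$\text{True}$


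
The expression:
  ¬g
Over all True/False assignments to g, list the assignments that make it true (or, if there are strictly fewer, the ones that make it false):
is true only for:
  g=False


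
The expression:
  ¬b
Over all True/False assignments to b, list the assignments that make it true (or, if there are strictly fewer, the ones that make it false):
is true only for:
  b=False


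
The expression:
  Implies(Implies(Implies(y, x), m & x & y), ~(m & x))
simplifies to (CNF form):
~m | ~x | ~y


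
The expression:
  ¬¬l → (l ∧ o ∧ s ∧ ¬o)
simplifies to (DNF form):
¬l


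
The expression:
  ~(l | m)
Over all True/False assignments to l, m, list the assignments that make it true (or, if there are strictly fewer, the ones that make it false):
is true only for:
  l=False, m=False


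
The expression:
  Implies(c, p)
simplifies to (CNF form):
p | ~c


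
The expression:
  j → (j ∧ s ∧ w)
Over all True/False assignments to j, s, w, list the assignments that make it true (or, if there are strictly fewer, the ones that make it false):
is false only for:
  j=True, s=False, w=False;
  j=True, s=False, w=True;
  j=True, s=True, w=False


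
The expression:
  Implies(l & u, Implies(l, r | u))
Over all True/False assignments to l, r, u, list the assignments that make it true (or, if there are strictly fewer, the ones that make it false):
is always true.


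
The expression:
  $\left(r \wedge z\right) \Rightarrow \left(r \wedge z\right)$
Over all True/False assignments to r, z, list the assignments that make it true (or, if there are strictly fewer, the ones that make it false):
is always true.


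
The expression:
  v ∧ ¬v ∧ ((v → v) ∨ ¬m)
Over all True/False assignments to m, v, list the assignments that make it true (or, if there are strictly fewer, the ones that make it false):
is never true.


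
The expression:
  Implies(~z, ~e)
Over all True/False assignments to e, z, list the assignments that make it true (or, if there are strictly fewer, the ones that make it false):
is false only for:
  e=True, z=False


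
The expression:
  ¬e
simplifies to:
¬e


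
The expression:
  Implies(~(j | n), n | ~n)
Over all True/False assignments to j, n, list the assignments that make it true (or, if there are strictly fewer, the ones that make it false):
is always true.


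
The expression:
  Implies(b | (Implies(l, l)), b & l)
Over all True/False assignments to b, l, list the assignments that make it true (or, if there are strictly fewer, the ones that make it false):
is true only for:
  b=True, l=True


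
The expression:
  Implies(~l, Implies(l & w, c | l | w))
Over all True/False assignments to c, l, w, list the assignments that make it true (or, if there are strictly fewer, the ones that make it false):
is always true.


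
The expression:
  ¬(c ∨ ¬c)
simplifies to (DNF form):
False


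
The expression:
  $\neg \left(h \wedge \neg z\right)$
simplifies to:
$z \vee \neg h$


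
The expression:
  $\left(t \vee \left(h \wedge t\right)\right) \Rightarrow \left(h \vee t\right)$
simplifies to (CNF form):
$\text{True}$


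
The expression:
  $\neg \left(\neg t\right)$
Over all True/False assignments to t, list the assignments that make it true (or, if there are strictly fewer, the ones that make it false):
is true only for:
  t=True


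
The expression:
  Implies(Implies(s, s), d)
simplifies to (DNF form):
d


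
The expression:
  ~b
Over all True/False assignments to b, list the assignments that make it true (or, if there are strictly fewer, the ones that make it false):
is true only for:
  b=False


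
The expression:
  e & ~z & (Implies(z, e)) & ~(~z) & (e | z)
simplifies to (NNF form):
False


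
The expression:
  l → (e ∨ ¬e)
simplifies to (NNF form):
True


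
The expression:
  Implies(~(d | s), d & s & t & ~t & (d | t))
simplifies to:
d | s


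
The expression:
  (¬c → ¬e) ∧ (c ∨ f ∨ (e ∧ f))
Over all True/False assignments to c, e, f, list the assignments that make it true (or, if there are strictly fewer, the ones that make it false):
is false only for:
  c=False, e=False, f=False;
  c=False, e=True, f=False;
  c=False, e=True, f=True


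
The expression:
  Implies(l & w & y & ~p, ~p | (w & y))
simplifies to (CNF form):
True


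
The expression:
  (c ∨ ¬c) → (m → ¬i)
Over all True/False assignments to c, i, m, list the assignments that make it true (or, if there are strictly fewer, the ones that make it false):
is false only for:
  c=False, i=True, m=True;
  c=True, i=True, m=True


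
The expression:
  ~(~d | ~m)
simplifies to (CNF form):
d & m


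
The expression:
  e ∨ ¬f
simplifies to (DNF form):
e ∨ ¬f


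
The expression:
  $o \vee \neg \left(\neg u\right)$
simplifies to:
$o \vee u$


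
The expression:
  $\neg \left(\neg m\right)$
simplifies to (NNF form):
$m$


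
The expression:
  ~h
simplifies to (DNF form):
~h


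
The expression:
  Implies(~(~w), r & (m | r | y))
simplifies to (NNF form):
r | ~w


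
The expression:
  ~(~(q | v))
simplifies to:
q | v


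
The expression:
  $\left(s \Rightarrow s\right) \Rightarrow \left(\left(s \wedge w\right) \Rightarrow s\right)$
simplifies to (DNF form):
$\text{True}$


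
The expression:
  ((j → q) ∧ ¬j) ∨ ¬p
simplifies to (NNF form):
¬j ∨ ¬p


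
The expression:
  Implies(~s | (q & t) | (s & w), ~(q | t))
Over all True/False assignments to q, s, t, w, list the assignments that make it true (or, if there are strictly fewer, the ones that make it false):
is true only for:
  q=False, s=False, t=False, w=False;
  q=False, s=False, t=False, w=True;
  q=False, s=True, t=False, w=False;
  q=False, s=True, t=False, w=True;
  q=False, s=True, t=True, w=False;
  q=True, s=True, t=False, w=False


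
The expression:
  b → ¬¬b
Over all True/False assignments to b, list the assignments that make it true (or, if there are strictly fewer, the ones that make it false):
is always true.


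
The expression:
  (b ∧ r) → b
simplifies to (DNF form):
True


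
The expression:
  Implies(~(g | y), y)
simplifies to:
g | y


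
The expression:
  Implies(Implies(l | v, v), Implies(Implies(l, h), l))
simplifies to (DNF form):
l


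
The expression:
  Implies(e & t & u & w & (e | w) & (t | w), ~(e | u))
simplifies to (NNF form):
~e | ~t | ~u | ~w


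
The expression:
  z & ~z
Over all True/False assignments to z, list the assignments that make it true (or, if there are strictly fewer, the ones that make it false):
is never true.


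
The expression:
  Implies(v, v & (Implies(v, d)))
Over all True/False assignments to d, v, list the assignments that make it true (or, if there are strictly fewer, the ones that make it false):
is false only for:
  d=False, v=True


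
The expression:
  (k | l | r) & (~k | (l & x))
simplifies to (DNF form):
(l & x) | (l & ~k) | (r & ~k)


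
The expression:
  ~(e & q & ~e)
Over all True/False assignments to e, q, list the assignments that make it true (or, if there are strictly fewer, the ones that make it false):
is always true.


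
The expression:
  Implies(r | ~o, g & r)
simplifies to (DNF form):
(g & r) | (o & ~r)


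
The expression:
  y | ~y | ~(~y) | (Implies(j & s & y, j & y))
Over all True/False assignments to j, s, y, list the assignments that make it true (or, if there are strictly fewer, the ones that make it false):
is always true.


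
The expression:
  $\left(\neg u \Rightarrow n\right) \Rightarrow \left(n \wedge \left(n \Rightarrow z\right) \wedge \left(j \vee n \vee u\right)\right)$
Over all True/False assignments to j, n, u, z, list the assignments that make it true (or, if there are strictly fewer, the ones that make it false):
is true only for:
  j=False, n=False, u=False, z=False;
  j=False, n=False, u=False, z=True;
  j=False, n=True, u=False, z=True;
  j=False, n=True, u=True, z=True;
  j=True, n=False, u=False, z=False;
  j=True, n=False, u=False, z=True;
  j=True, n=True, u=False, z=True;
  j=True, n=True, u=True, z=True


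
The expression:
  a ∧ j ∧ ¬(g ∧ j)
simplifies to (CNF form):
a ∧ j ∧ ¬g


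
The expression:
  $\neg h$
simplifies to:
$\neg h$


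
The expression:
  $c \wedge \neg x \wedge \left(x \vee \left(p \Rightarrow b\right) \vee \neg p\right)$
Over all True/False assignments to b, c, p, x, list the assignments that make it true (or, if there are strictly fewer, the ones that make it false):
is true only for:
  b=False, c=True, p=False, x=False;
  b=True, c=True, p=False, x=False;
  b=True, c=True, p=True, x=False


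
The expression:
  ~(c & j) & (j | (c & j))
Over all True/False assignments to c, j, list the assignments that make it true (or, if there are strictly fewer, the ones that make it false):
is true only for:
  c=False, j=True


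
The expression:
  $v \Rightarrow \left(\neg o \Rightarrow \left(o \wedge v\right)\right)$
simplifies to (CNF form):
$o \vee \neg v$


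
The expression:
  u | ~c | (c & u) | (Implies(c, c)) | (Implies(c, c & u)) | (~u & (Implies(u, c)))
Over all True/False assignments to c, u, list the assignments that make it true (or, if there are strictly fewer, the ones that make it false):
is always true.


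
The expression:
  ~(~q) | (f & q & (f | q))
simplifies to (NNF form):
q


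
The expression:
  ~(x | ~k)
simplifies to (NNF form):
k & ~x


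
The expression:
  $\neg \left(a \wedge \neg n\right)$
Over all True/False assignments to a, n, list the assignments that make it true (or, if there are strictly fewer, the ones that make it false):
is false only for:
  a=True, n=False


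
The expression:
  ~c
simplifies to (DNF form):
~c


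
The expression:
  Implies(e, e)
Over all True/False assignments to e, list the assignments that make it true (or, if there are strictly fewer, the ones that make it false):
is always true.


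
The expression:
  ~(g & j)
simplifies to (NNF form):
~g | ~j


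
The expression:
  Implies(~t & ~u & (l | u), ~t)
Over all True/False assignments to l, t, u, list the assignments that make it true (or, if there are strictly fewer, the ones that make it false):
is always true.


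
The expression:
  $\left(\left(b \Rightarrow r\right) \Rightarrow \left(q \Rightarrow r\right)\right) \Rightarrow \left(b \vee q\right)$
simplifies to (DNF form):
$b \vee q$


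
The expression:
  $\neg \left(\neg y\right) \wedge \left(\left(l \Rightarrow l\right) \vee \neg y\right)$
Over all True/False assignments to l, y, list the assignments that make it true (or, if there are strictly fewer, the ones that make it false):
is true only for:
  l=False, y=True;
  l=True, y=True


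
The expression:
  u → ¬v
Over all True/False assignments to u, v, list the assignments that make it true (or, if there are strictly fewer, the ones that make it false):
is false only for:
  u=True, v=True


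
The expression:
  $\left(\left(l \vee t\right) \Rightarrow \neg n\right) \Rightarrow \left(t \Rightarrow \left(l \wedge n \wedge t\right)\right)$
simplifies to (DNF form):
$n \vee \neg t$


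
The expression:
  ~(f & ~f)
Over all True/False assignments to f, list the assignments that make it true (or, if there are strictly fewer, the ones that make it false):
is always true.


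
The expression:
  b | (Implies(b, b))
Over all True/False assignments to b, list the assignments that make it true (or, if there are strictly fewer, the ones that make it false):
is always true.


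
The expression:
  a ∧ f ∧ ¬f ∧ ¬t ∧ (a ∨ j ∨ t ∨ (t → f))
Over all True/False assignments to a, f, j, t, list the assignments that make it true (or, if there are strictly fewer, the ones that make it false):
is never true.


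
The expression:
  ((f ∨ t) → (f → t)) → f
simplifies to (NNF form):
f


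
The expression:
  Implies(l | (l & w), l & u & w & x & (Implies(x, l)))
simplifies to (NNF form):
~l | (u & w & x)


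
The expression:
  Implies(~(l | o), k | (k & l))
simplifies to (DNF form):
k | l | o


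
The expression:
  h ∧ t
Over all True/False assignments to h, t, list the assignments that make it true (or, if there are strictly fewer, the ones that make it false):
is true only for:
  h=True, t=True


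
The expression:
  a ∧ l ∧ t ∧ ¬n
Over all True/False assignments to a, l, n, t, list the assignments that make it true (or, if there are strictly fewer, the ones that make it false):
is true only for:
  a=True, l=True, n=False, t=True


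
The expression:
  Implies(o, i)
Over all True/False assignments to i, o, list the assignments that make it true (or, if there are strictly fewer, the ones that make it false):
is false only for:
  i=False, o=True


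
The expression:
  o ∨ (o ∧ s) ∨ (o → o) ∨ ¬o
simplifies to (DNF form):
True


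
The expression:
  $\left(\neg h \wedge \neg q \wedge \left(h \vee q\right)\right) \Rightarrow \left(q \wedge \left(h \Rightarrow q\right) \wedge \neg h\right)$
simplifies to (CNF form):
$\text{True}$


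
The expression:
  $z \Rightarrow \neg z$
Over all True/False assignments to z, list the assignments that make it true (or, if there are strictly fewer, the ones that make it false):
is true only for:
  z=False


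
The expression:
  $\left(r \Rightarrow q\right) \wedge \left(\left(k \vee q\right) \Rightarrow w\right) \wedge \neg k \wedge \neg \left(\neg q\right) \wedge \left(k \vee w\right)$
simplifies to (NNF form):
$q \wedge w \wedge \neg k$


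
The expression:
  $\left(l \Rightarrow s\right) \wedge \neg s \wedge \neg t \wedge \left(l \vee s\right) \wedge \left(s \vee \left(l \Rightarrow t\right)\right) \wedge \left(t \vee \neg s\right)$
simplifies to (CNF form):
$\text{False}$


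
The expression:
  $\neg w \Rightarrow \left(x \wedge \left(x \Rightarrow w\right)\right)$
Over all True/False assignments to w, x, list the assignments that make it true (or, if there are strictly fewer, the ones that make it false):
is true only for:
  w=True, x=False;
  w=True, x=True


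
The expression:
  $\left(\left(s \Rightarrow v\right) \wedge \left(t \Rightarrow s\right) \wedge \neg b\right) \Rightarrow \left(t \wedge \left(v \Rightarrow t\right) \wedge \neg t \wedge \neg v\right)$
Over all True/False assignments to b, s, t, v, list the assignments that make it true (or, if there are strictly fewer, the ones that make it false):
is false only for:
  b=False, s=False, t=False, v=False;
  b=False, s=False, t=False, v=True;
  b=False, s=True, t=False, v=True;
  b=False, s=True, t=True, v=True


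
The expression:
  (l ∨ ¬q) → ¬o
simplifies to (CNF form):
(q ∨ ¬o) ∧ (¬l ∨ ¬o)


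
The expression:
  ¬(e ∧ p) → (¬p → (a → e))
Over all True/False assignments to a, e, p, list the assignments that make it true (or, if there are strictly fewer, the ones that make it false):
is false only for:
  a=True, e=False, p=False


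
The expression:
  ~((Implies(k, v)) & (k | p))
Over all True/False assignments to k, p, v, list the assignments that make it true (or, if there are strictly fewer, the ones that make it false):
is true only for:
  k=False, p=False, v=False;
  k=False, p=False, v=True;
  k=True, p=False, v=False;
  k=True, p=True, v=False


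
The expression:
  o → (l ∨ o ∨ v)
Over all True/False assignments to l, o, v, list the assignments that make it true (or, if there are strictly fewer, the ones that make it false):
is always true.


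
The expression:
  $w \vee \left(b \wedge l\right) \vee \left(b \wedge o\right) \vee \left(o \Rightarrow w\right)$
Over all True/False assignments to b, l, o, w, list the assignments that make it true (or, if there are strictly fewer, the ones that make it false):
is false only for:
  b=False, l=False, o=True, w=False;
  b=False, l=True, o=True, w=False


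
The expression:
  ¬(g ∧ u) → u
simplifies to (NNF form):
u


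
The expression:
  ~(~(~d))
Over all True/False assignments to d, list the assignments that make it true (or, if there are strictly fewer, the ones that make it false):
is true only for:
  d=False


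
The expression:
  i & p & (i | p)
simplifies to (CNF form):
i & p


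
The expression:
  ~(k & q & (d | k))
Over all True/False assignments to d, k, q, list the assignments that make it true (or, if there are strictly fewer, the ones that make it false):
is false only for:
  d=False, k=True, q=True;
  d=True, k=True, q=True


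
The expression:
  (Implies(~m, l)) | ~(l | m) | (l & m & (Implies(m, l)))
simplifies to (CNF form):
True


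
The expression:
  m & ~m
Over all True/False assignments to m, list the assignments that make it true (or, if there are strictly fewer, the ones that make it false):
is never true.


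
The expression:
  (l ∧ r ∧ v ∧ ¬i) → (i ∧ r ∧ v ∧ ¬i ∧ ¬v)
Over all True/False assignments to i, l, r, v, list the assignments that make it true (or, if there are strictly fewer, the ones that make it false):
is false only for:
  i=False, l=True, r=True, v=True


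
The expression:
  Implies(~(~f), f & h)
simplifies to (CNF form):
h | ~f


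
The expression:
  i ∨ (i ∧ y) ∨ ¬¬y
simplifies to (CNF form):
i ∨ y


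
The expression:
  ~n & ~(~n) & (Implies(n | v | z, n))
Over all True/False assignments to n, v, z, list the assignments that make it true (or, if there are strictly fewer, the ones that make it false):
is never true.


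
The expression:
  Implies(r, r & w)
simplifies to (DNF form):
w | ~r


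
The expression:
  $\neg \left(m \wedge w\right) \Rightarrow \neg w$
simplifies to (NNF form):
$m \vee \neg w$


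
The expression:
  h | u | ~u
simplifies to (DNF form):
True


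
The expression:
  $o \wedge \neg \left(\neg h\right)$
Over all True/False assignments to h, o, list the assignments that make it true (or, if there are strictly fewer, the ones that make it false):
is true only for:
  h=True, o=True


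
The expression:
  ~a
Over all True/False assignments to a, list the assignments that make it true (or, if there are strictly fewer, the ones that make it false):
is true only for:
  a=False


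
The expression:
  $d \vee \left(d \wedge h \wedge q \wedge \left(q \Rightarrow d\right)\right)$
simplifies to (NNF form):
$d$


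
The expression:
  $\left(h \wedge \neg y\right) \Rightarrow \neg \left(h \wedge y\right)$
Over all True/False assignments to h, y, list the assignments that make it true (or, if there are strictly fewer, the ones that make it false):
is always true.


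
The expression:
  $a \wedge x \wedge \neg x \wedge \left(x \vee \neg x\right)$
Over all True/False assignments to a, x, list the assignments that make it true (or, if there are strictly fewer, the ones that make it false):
is never true.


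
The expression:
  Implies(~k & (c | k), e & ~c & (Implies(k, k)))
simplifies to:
k | ~c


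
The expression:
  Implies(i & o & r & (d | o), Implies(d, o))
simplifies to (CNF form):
True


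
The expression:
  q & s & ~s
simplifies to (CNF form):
False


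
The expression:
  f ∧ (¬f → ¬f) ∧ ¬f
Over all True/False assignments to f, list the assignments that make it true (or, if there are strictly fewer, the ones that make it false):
is never true.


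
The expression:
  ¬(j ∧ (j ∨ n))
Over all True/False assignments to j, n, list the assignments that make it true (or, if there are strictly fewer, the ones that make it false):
is true only for:
  j=False, n=False;
  j=False, n=True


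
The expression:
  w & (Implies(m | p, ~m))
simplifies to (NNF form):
w & ~m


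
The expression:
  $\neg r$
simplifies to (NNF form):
$\neg r$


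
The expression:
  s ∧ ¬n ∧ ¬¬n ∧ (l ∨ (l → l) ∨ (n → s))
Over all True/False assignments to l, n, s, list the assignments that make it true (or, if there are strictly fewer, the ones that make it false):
is never true.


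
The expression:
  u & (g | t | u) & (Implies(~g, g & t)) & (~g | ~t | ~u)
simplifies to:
g & u & ~t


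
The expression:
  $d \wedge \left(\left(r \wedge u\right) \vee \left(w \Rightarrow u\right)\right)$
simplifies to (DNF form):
$\left(d \wedge u\right) \vee \left(d \wedge \neg w\right)$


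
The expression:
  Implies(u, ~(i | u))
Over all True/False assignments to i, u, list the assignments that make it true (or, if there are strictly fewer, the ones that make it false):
is true only for:
  i=False, u=False;
  i=True, u=False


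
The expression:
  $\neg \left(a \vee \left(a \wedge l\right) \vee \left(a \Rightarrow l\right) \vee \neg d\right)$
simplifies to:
$\text{False}$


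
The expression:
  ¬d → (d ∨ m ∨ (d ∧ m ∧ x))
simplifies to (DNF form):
d ∨ m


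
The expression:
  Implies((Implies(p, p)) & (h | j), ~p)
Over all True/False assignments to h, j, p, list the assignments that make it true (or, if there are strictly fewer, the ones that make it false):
is false only for:
  h=False, j=True, p=True;
  h=True, j=False, p=True;
  h=True, j=True, p=True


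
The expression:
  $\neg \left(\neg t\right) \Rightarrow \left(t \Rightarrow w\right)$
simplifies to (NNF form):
$w \vee \neg t$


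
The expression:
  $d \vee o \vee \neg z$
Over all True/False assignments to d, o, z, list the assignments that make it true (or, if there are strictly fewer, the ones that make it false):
is false only for:
  d=False, o=False, z=True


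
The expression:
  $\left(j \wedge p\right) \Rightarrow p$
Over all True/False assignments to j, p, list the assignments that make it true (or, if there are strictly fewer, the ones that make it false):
is always true.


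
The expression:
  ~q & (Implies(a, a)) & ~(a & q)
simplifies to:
~q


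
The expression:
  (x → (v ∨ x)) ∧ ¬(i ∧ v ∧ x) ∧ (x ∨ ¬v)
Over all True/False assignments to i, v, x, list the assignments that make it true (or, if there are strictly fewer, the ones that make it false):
is false only for:
  i=False, v=True, x=False;
  i=True, v=True, x=False;
  i=True, v=True, x=True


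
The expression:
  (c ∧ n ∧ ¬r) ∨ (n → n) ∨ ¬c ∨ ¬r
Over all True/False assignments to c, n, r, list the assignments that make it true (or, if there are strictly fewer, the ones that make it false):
is always true.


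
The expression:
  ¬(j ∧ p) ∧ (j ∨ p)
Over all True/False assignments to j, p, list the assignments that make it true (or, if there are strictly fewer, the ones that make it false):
is true only for:
  j=False, p=True;
  j=True, p=False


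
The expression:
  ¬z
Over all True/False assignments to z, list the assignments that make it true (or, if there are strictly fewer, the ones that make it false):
is true only for:
  z=False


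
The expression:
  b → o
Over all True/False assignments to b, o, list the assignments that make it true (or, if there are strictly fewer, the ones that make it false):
is false only for:
  b=True, o=False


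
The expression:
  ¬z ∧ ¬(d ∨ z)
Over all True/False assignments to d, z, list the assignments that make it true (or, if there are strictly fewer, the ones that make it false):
is true only for:
  d=False, z=False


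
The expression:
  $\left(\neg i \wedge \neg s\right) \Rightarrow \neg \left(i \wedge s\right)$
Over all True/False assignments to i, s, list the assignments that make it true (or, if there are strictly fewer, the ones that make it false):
is always true.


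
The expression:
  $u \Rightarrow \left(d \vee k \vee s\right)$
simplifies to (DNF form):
$d \vee k \vee s \vee \neg u$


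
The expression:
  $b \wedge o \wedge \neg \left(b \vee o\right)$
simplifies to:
$\text{False}$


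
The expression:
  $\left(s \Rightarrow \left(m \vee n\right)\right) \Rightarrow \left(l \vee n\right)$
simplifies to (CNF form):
$\left(l \vee n \vee s\right) \wedge \left(l \vee n \vee \neg m\right)$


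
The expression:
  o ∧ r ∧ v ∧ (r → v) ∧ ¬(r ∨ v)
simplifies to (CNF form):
False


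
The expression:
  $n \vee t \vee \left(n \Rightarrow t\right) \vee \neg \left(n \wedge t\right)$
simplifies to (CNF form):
$\text{True}$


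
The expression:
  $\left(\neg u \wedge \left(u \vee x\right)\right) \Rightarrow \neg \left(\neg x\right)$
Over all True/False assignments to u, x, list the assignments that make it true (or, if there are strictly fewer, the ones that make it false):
is always true.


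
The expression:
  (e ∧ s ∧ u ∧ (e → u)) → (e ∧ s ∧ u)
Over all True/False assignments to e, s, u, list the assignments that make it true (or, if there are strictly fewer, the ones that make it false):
is always true.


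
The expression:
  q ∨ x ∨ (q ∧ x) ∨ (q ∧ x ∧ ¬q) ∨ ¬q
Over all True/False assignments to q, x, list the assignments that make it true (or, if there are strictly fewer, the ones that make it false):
is always true.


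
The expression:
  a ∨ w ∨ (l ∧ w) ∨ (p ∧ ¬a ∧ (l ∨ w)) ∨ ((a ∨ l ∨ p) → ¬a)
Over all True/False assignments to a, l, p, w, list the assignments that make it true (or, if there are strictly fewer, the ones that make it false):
is always true.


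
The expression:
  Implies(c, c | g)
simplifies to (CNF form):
True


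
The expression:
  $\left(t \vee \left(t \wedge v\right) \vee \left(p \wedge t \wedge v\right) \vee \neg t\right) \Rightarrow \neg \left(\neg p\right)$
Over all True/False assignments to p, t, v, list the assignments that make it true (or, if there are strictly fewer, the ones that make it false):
is true only for:
  p=True, t=False, v=False;
  p=True, t=False, v=True;
  p=True, t=True, v=False;
  p=True, t=True, v=True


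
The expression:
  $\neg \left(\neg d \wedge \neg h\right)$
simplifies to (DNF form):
$d \vee h$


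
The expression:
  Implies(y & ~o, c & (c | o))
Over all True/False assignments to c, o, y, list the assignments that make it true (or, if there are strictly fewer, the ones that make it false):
is false only for:
  c=False, o=False, y=True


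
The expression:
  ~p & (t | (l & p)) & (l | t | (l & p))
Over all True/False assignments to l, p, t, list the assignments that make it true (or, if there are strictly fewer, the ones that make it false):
is true only for:
  l=False, p=False, t=True;
  l=True, p=False, t=True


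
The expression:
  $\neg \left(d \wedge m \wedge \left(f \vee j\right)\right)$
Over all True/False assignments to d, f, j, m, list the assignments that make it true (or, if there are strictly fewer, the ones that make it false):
is false only for:
  d=True, f=False, j=True, m=True;
  d=True, f=True, j=False, m=True;
  d=True, f=True, j=True, m=True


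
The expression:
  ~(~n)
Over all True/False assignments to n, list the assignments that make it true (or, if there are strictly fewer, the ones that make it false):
is true only for:
  n=True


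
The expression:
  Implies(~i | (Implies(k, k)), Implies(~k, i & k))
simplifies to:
k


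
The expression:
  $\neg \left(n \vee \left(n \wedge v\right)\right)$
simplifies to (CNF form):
$\neg n$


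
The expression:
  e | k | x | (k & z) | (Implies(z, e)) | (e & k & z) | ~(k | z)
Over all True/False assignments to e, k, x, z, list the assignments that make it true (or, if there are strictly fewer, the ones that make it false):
is false only for:
  e=False, k=False, x=False, z=True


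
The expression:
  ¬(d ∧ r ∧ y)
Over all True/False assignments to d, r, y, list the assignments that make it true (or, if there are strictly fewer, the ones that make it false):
is false only for:
  d=True, r=True, y=True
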